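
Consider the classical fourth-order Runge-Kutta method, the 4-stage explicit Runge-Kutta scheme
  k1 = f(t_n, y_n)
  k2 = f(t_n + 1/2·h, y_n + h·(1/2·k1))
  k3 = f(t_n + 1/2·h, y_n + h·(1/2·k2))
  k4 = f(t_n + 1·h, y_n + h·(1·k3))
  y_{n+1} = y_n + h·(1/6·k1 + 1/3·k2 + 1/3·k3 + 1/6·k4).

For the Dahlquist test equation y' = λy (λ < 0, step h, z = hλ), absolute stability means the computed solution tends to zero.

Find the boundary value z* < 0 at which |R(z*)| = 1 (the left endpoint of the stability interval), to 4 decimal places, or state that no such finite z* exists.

left endpoint -2.7853.

Set f=λy, z=hλ:
  order 4, 4-stage ⇒ R(z)=1+z+z^2/2+z^3/6+z^4/24
  (e.g. R(-1.66)=0.27181, |R|=0.27181)

Boundary: |R(x)|=1, x<0.
x=-1.66: |R|=0.2718
|R(-2.82)|=1.0536 |R(-2.78)|=0.9920 |R(-0.74)|=0.4788
Bisect:
  x_lo=-3.2524 |R|=1.9651  x_hi=-0.2236 |R|=0.7996
  mid=-1.73804 |R|=0.27752 →hi
  mid=-2.49524 |R|=0.64379 →hi
  mid=-2.87384 |R|=1.14191 →lo
  mid=-2.68454 |R|=0.85842 →hi
  mid=-2.77919 |R|=0.99083 →hi
  mid=-2.82651 |R|=1.06394 →lo
  mid=-2.80285 |R|=1.02679 →lo
  mid=-2.79102 |R|=1.00866 →lo
  mid=-2.78510 |R|=0.99971 →hi
  mid=-2.78806 |R|=1.00418 →lo
  ...
  [-2.78547,-2.78529] ⇒ x*=-2.7853
Interval (-2.7853, 0).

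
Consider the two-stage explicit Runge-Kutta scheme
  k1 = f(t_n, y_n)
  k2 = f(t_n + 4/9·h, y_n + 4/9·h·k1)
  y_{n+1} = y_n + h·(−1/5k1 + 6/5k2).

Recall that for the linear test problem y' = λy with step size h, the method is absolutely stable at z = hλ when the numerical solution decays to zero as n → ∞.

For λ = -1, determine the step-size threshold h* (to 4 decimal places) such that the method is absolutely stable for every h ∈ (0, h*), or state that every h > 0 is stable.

Set f=λy, z=hλ:
  k1=λy_n ⇒ h·k1=z·y_n;  k2=λ(1+4/9z)y_n ⇒ h·k2=z(1+4/9z)y_n
  y_{n+1}/y_n = 1 − 1/5z + 6/5z(1+4/9z) = 1 + z + 8/15z²
  R(z) = 1 + z + 8/15z².

Need |R(x)|<1, x<0.
x=-0.74: |R|=0.5521
R=1: x+8/15x²=0 ⇒ x=−15/8=-1.8750; min R=1−1/(4·8/15)=0.5312>−1
Confirm numerically:
  x=-1.527: |R|=0.71659 <1
  x=-1.464: |R|=0.67909 <1
  x=-1.436: |R|=0.66378 <1
  x=-0.899: |R|=0.53204 <1
  x=-2.435: |R|=1.72725 >1
  x=-2.259: |R|=1.46264 >1
  x=-2.196: |R|=1.37596 >1
So |R|<1 on (-1.8750, 0).

(-1.8750,0); λ=-1 ⇒ h* = (15/8)/1 = 1.8750.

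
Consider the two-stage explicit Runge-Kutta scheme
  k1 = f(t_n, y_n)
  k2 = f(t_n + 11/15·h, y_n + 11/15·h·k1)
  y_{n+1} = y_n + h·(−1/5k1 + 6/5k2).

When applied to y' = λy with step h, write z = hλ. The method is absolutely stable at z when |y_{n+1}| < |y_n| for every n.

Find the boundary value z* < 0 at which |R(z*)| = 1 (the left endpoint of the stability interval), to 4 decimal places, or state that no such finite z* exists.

left endpoint -1.1364.

Set f=λy, z=hλ:
  k1=λy_n ⇒ h·k1=z·y_n;  k2=λ(1+11/15z)y_n ⇒ h·k2=z(1+11/15z)y_n
  y_{n+1}/y_n = 1 − 1/5z + 6/5z(1+11/15z) = 1 + z + 22/25z²
  Hence R(z) = 1 + z + 22/25z².

Find x<0 with |R(x)|<1.
x=-1.08: |R|=0.9464
R=1: x+22/25x²=0 ⇒ x=−25/22=-1.1364; min R=1−1/(4·22/25)=0.7159>−1
Confirm numerically:
  x=-1.053: |R|=0.92275 <1
  x=-0.794: |R|=0.76078 <1
  x=-0.530: |R|=0.71719 <1
  x=-1.697: |R|=1.83723 >1
  x=-1.337: |R|=1.23606 >1
Stable set (-1.1364, 0).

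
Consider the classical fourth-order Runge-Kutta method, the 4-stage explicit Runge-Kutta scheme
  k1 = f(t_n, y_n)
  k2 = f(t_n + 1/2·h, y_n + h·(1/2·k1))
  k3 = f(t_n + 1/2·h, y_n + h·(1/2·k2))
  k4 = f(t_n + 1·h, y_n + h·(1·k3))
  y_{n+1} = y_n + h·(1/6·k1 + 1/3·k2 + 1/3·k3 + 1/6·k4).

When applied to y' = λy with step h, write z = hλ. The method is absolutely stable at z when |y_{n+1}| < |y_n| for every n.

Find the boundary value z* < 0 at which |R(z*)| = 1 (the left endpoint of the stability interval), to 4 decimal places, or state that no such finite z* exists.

With y'=λy (z=hλ):
  order 4, 4-stage ⇒ R(z)=1+z+z^2/2+z^3/6+z^4/24
  (e.g. R(-0.51)=0.60076, |R|=0.60076)

Find x<0 with |R(x)|<1.
x=-0.51: |R|=0.6008
|R(-2.97)|=1.3161 |R(-1.8)|=0.2854 |R(-1.66)|=0.2718
Bisect:
  x_lo=-3.1966 |R|=1.8191  x_hi=-0.3313 |R|=0.7180
  mid=-1.76393 |R|=0.28044 →hi
  mid=-2.48026 |R|=0.62942 →hi
  mid=-2.83843 |R|=1.08311 →lo
  mid=-2.65934 |R|=0.82613 →hi
  mid=-2.74889 |R|=0.94648 →hi
  mid=-2.79366 |R|=1.01268 →lo
  mid=-2.77127 |R|=0.97906 →hi
  mid=-2.78246 |R|=0.99574 →hi
  mid=-2.78806 |R|=1.00418 →lo
  ...
  [-2.78544,-2.78526] ⇒ x*=-2.7853
Stable set (-2.7853, 0).

left endpoint -2.7853.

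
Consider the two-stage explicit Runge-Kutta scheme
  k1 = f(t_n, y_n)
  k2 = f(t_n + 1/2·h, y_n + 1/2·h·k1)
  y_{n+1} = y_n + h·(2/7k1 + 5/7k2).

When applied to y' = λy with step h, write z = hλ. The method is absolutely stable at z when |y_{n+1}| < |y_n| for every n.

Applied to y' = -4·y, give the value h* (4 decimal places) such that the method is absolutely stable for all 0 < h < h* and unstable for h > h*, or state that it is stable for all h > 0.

Test eqn y'=λy, z=hλ:
  k1=λy_n ⇒ h·k1=z·y_n;  k2=λ(1+1/2z)y_n ⇒ h·k2=z(1+1/2z)y_n
  y_{n+1}/y_n = 1 + 2/7z + 5/7z(1+1/2z) = 1 + z + 5/14z²
  Hence R(z) = 1 + z + 5/14z².

Boundary: |R(x)|=1, x<0.
x=-0.64: |R|=0.5063
R=1: x+5/14x²=0 ⇒ x=−14/5=-2.8000; min R=1−1/(4·5/14)=0.3000>−1
Confirm numerically:
  x=-2.273: |R|=0.57219 <1
  x=-2.137: |R|=0.49399 <1
  x=-2.076: |R|=0.46321 <1
  x=-3.379: |R|=1.69873 >1
  x=-3.271: |R|=1.55023 >1
  x=-2.826: |R|=1.02624 >1
Stable set (-2.8000, 0).

(-2.8000,0); λ=-4 ⇒ h* = (14/5)/4 = 0.7000.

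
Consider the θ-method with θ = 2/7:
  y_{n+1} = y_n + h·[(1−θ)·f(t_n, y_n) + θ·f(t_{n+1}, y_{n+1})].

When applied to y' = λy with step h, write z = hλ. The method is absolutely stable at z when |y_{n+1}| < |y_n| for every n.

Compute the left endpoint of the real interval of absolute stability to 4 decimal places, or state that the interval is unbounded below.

Set f=λy, z=hλ:
  y_{n+1} = y_n + z·[5/7·y_n + 2/7·y_{n+1}] ⇒ (1 − 2/7z)y_{n+1} = (1 + 5/7z)y_n
  so R(z) = (1 + 5/7z)/(1 − 2/7z).

Find x<0 with |R(x)|<1.
x=-0.53: |R|=0.5397
R=−1: 1+5/7x = −1+2/7x ⇒ -3/7x=2 ⇒ x=2/(-3/7)=-4.6667
Confirm numerically:
  x=-4.012: |R|=0.86928 <1
  x=-3.408: |R|=0.72669 <1
  x=-1.954: |R|=0.25394 <1
  x=-5.229: |R|=1.09663 >1
  x=-4.831: |R|=1.02959 >1
So |R|<1 on (-4.6667, 0).

left endpoint -4.6667.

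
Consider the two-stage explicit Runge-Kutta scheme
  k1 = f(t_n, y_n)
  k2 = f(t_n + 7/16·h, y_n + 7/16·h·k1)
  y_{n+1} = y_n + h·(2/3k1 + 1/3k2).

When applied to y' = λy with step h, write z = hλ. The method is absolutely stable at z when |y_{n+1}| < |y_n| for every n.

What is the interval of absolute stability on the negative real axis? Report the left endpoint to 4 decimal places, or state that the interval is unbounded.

(-6.8571, 0).

With y'=λy (z=hλ):
  k1=λy_n ⇒ h·k1=z·y_n;  k2=λ(1+7/16z)y_n ⇒ h·k2=z(1+7/16z)y_n
  y_{n+1}/y_n = 1 + 2/3z + 1/3z(1+7/16z) = 1 + z + 7/48z²
  so R(z) = 1 + z + 7/48z².

Solve |R(x)|<1 on ℝ⁻.
x=-1.13: |R|=0.0562
R=1: x+7/48x²=0 ⇒ x=−48/7=-6.8571; min R=1−1/(4·7/48)=-0.7143>−1
Confirm numerically:
  x=-5.742: |R|=0.06621 <1
  x=-4.888: |R|=0.40367 <1
  x=-3.894: |R|=0.68269 <1
  x=-2.923: |R|=0.67701 <1
  x=-7.329: |R|=1.50433 >1
  x=-7.283: |R|=1.45230 >1
Interval (-6.8571, 0).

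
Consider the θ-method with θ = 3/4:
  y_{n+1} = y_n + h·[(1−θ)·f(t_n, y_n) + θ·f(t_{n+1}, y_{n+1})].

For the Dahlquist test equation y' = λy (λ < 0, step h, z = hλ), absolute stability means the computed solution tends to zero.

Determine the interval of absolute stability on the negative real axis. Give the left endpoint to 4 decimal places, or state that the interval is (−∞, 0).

unbounded; (−∞, 0).

Set f=λy, z=hλ:
  y_{n+1} = y_n + z·[1/4·y_n + 3/4·y_{n+1}] ⇒ (1 − 3/4z)y_{n+1} = (1 + 1/4z)y_n
  ⇒ R(z) = (1 + 1/4z)/(1 − 3/4z).

Find x<0 with |R(x)|<1.
x=-0.36: |R|=0.7165
x=-2: |R|=0.2000
x=-10: |R|=0.1765
x=-100: |R|=0.3158
θ=3/4≥1/2 ⇒ |1+1/4x|<|1−3/4x| ∀x<0 ⇒ stable on all of ℝ⁻.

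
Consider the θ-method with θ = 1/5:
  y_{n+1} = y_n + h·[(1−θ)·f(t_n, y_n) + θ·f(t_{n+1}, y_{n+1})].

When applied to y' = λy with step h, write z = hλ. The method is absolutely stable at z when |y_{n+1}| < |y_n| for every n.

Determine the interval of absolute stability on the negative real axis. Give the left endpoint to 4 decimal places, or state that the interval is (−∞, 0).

(-3.3333, 0).

On y'=λy, z=hλ:
  y_{n+1} = y_n + z·[4/5·y_n + 1/5·y_{n+1}] ⇒ (1 − 1/5z)y_{n+1} = (1 + 4/5z)y_n
  so R(z) = (1 + 4/5z)/(1 − 1/5z).

Solve |R(x)|<1 on ℝ⁻.
x=-1: |R|=0.1667
R=−1: 1+4/5x = −1+1/5x ⇒ -3/5x=2 ⇒ x=2/(-3/5)=-3.3333
Confirm numerically:
  x=-2.958: |R|=0.85851 <1
  x=-2.773: |R|=0.78374 <1
  x=-2.602: |R|=0.71139 <1
  x=-2.135: |R|=0.49615 <1
  x=-3.796: |R|=1.15780 >1
  x=-3.607: |R|=1.09539 >1
  x=-3.449: |R|=1.04107 >1
Interval (-3.3333, 0).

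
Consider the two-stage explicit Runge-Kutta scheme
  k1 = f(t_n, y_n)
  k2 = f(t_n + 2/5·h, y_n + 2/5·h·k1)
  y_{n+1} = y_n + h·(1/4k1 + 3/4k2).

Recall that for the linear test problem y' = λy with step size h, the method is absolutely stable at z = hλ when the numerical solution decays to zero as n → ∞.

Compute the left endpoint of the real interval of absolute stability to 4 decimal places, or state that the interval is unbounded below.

With y'=λy (z=hλ):
  k1=λy_n ⇒ h·k1=z·y_n;  k2=λ(1+2/5z)y_n ⇒ h·k2=z(1+2/5z)y_n
  y_{n+1}/y_n = 1 + 1/4z + 3/4z(1+2/5z) = 1 + z + 3/10z²
  R(z) = 1 + z + 3/10z².

Find x<0 with |R(x)|<1.
x=-0.8: |R|=0.3920
R=1: x+3/10x²=0 ⇒ x=−10/3=-3.3333; min R=1−1/(4·3/10)=0.1667>−1
Confirm numerically:
  x=-1.895: |R|=0.18231 <1
  x=-1.850: |R|=0.17675 <1
  x=-1.614: |R|=0.16750 <1
  x=-3.821: |R|=1.55901 >1
  x=-3.820: |R|=1.55772 >1
  x=-3.661: |R|=1.35988 >1
So |R|<1 on (-3.3333, 0).

left endpoint -3.3333.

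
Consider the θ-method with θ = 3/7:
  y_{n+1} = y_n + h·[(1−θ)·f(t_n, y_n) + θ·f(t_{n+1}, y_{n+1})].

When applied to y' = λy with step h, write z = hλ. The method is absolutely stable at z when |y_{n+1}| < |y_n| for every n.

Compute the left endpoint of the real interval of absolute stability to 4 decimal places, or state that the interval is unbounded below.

z* = -14.0000.

With y'=λy (z=hλ):
  y_{n+1} = y_n + z·[4/7·y_n + 3/7·y_{n+1}] ⇒ (1 − 3/7z)y_{n+1} = (1 + 4/7z)y_n
  ⇒ R(z) = (1 + 4/7z)/(1 − 3/7z).

Need |R(x)|<1, x<0.
x=-0.86: |R|=0.3716
R=−1: 1+4/7x = −1+3/7x ⇒ -1/7x=2 ⇒ x=2/(-1/7)=-14.0000
Confirm numerically:
  x=-13.022: |R|=0.97877 <1
  x=-10.071: |R|=0.89442 <1
  x=-5.605: |R|=0.64749 <1
  x=-14.245: |R|=1.00493 >1
  x=-14.244: |R|=1.00491 >1
Interval (-14.0000, 0).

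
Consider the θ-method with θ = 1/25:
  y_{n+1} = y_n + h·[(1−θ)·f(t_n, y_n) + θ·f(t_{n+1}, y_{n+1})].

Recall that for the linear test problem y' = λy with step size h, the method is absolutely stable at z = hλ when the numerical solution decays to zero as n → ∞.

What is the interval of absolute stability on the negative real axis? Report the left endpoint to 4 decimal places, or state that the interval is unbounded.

Test eqn y'=λy, z=hλ:
  y_{n+1} = y_n + z·[24/25·y_n + 1/25·y_{n+1}] ⇒ (1 − 1/25z)y_{n+1} = (1 + 24/25z)y_n
  Hence R(z) = (1 + 24/25z)/(1 − 1/25z).

Solve |R(x)|<1 on ℝ⁻.
x=-1.42: |R|=0.3437
R=−1: 1+24/25x = −1+1/25x ⇒ -23/25x=2 ⇒ x=2/(-23/25)=-2.1739
Confirm numerically:
  x=-1.710: |R|=0.60052 <1
  x=-1.672: |R|=0.56719 <1
  x=-1.421: |R|=0.34457 <1
  x=-2.667: |R|=1.40991 >1
  x=-2.536: |R|=1.30244 >1
  x=-2.365: |R|=1.16061 >1
Stable set (-2.1739, 0).

(-2.1739, 0).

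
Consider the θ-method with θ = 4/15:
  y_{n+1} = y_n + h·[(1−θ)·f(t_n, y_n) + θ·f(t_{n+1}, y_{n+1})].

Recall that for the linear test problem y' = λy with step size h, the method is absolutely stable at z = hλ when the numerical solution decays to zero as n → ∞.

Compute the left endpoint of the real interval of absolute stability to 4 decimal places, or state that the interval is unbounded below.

left endpoint -4.2857.

On y'=λy, z=hλ:
  y_{n+1} = y_n + z·[11/15·y_n + 4/15·y_{n+1}] ⇒ (1 − 4/15z)y_{n+1} = (1 + 11/15z)y_n
  Hence R(z) = (1 + 11/15z)/(1 − 4/15z).

Find x<0 with |R(x)|<1.
x=-1.27: |R|=0.0513
R=−1: 1+11/15x = −1+4/15x ⇒ -7/15x=2 ⇒ x=2/(-7/15)=-4.2857
Confirm numerically:
  x=-3.846: |R|=0.89870 <1
  x=-2.688: |R|=0.56570 <1
  x=-1.935: |R|=0.27639 <1
  x=-4.809: |R|=1.10699 >1
  x=-4.375: |R|=1.01923 >1
  x=-4.344: |R|=1.01260 >1
Interval (-4.2857, 0).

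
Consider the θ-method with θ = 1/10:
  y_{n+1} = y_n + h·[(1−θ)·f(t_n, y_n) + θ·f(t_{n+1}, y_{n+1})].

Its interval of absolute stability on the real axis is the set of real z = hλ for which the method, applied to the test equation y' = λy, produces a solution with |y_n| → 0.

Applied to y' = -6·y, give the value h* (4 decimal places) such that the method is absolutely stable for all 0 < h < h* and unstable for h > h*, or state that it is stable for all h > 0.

Set f=λy, z=hλ:
  y_{n+1} = y_n + z·[9/10·y_n + 1/10·y_{n+1}] ⇒ (1 − 1/10z)y_{n+1} = (1 + 9/10z)y_n
  R(z) = (1 + 9/10z)/(1 − 1/10z).

Need |R(x)|<1, x<0.
x=-0.68: |R|=0.3633
R=−1: 1+9/10x = −1+1/10x ⇒ -4/5x=2 ⇒ x=2/(-4/5)=-2.5000
Confirm numerically:
  x=-2.153: |R|=0.77158 <1
  x=-1.589: |R|=0.37113 <1
  x=-1.498: |R|=0.30284 <1
  x=-2.958: |R|=1.28276 >1
  x=-2.664: |R|=1.10360 >1
Interval (-2.5000, 0).

(-2.5000,0); λ=-6 ⇒ h* = (5/2)/6 = 0.4167.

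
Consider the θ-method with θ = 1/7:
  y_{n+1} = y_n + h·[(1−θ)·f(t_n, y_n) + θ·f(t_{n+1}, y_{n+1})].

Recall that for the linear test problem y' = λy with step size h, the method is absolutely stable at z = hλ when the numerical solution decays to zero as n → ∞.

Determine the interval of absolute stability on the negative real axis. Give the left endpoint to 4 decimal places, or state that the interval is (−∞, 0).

z∈(-2.8000,0).

Set f=λy, z=hλ:
  y_{n+1} = y_n + z·[6/7·y_n + 1/7·y_{n+1}] ⇒ (1 − 1/7z)y_{n+1} = (1 + 6/7z)y_n
  so R(z) = (1 + 6/7z)/(1 − 1/7z).

Need |R(x)|<1, x<0.
x=-1: |R|=0.1250
R=−1: 1+6/7x = −1+1/7x ⇒ -5/7x=2 ⇒ x=2/(-5/7)=-2.8000
Confirm numerically:
  x=-2.369: |R|=0.76999 <1
  x=-2.058: |R|=0.59042 <1
  x=-1.996: |R|=0.55313 <1
  x=-3.210: |R|=1.20078 >1
  x=-2.902: |R|=1.05150 >1
Stable set (-2.8000, 0).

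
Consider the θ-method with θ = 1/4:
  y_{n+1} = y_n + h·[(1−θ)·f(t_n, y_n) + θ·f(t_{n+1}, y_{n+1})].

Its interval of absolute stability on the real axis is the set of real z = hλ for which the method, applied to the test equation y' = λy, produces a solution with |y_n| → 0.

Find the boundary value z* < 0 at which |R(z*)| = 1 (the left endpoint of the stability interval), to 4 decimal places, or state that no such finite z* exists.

Test eqn y'=λy, z=hλ:
  y_{n+1} = y_n + z·[3/4·y_n + 1/4·y_{n+1}] ⇒ (1 − 1/4z)y_{n+1} = (1 + 3/4z)y_n
  so R(z) = (1 + 3/4z)/(1 − 1/4z).

Boundary: |R(x)|=1, x<0.
x=-0.69: |R|=0.4115
R=−1: 1+3/4x = −1+1/4x ⇒ -1/2x=2 ⇒ x=2/(-1/2)=-4.0000
Confirm numerically:
  x=-3.928: |R|=0.98184 <1
  x=-3.861: |R|=0.96464 <1
  x=-2.259: |R|=0.44368 <1
  x=-2.160: |R|=0.40260 <1
  x=-4.392: |R|=1.09342 >1
  x=-4.025: |R|=1.00623 >1
So |R|<1 on (-4.0000, 0).

left endpoint -4.0000.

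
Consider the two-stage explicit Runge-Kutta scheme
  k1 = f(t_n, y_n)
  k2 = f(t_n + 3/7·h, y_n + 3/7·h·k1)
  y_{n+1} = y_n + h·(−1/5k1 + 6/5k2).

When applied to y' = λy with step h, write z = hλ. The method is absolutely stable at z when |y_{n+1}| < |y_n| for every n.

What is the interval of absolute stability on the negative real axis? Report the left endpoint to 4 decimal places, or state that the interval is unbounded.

(-1.9444, 0).

With y'=λy (z=hλ):
  k1=λy_n ⇒ h·k1=z·y_n;  k2=λ(1+3/7z)y_n ⇒ h·k2=z(1+3/7z)y_n
  y_{n+1}/y_n = 1 − 1/5z + 6/5z(1+3/7z) = 1 + z + 18/35z²
  ⇒ R(z) = 1 + z + 18/35z².

Find x<0 with |R(x)|<1.
x=-0.92: |R|=0.5153
R=1: x+18/35x²=0 ⇒ x=−35/18=-1.9444; min R=1−1/(4·18/35)=0.5139>−1
Confirm numerically:
  x=-1.176: |R|=0.53524 <1
  x=-1.031: |R|=0.51567 <1
  x=-0.870: |R|=0.51926 <1
  x=-2.534: |R|=1.76831 >1
  x=-2.498: |R|=1.71114 >1
  x=-2.201: |R|=1.29041 >1
Stable set (-1.9444, 0).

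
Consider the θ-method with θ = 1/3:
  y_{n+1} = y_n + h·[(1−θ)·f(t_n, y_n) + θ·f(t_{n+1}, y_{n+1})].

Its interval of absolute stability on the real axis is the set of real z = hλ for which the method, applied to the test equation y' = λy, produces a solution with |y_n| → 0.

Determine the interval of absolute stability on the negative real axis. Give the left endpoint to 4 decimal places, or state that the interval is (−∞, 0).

With y'=λy (z=hλ):
  y_{n+1} = y_n + z·[2/3·y_n + 1/3·y_{n+1}] ⇒ (1 − 1/3z)y_{n+1} = (1 + 2/3z)y_n
  Hence R(z) = (1 + 2/3z)/(1 − 1/3z).

Boundary: |R(x)|=1, x<0.
x=-0.38: |R|=0.6627
R=−1: 1+2/3x = −1+1/3x ⇒ -1/3x=2 ⇒ x=2/(-1/3)=-6.0000
Confirm numerically:
  x=-5.684: |R|=0.96361 <1
  x=-5.373: |R|=0.92512 <1
  x=-2.817: |R|=0.45281 <1
  x=-6.486: |R|=1.05123 >1
  x=-6.320: |R|=1.03433 >1
Interval (-6.0000, 0).

(-6.0000, 0).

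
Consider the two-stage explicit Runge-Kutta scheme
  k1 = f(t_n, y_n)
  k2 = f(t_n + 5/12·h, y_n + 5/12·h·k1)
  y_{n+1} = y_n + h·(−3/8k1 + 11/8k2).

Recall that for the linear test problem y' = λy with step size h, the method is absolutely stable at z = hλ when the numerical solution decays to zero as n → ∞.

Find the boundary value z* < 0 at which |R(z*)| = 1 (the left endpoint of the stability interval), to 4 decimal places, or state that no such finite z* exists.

With y'=λy (z=hλ):
  k1=λy_n ⇒ h·k1=z·y_n;  k2=λ(1+5/12z)y_n ⇒ h·k2=z(1+5/12z)y_n
  y_{n+1}/y_n = 1 − 3/8z + 11/8z(1+5/12z) = 1 + z + 55/96z²
  R(z) = 1 + z + 55/96z².

Find x<0 with |R(x)|<1.
x=-0.38: |R|=0.7027
R=1: x+55/96x²=0 ⇒ x=−96/55=-1.7455; min R=1−1/(4·55/96)=0.5636>−1
Confirm numerically:
  x=-1.289: |R|=0.66291 <1
  x=-1.148: |R|=0.60705 <1
  x=-0.795: |R|=0.56710 <1
  x=-2.115: |R|=1.44779 >1
  x=-2.082: |R|=1.40144 >1
  x=-1.819: |R|=1.07664 >1
Stable set (-1.7455, 0).

left endpoint -1.7455.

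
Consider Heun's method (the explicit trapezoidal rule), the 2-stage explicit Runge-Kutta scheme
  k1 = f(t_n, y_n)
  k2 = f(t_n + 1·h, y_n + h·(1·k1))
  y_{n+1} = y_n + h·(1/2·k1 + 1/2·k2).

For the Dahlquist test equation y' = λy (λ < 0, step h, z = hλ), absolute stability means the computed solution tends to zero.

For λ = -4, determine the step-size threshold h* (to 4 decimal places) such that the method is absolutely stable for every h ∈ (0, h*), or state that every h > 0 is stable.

With y'=λy (z=hλ):
  order 2, 2-stage ⇒ R(z)=1+z+z^2/2
  (e.g. R(-0.54)=0.60580, |R|=0.60580)

Boundary: |R(x)|=1, x<0.
x=-0.54: |R|=0.6058
|R(-2.37)|=1.4385 |R(-2.14)|=1.1498 |R(-1.43)|=0.5924
Bisect:
  x_lo=-2.3327 |R|=1.3881  x_hi=-0.1102 |R|=0.8958
  mid=-1.22148 |R|=0.52453 →hi
  mid=-1.77711 |R|=0.80195 →hi
  mid=-2.05492 |R|=1.05643 →lo
  mid=-1.91601 |R|=0.91954 →hi
  mid=-1.98546 |R|=0.98557 →hi
  mid=-2.02019 |R|=1.02039 →lo
  mid=-2.00283 |R|=1.00283 →lo
  ...
  [-2.00011,-1.99998] ⇒ x*=-2.0000
Stable set (-2.0000, 0).

(-2.0000,0); λ=-4 ⇒ h* = 0.5000.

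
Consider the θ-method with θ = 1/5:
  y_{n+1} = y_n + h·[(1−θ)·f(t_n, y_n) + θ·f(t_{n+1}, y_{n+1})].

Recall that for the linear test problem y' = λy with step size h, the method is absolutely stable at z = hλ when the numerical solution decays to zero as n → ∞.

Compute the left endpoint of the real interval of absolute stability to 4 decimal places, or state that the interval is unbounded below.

z* = -3.3333.

Set f=λy, z=hλ:
  y_{n+1} = y_n + z·[4/5·y_n + 1/5·y_{n+1}] ⇒ (1 − 1/5z)y_{n+1} = (1 + 4/5z)y_n
  so R(z) = (1 + 4/5z)/(1 − 1/5z).

Boundary: |R(x)|=1, x<0.
x=-0.69: |R|=0.3937
R=−1: 1+4/5x = −1+1/5x ⇒ -3/5x=2 ⇒ x=2/(-3/5)=-3.3333
Confirm numerically:
  x=-3.095: |R|=0.91167 <1
  x=-2.311: |R|=0.58050 <1
  x=-1.917: |R|=0.38572 <1
  x=-3.820: |R|=1.16553 >1
  x=-3.397: |R|=1.02275 >1
Stable set (-3.3333, 0).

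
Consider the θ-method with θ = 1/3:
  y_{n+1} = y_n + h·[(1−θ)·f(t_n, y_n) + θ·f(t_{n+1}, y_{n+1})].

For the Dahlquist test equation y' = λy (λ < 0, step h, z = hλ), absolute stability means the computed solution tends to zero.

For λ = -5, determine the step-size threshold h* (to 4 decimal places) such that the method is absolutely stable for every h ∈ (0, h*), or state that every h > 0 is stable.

With y'=λy (z=hλ):
  y_{n+1} = y_n + z·[2/3·y_n + 1/3·y_{n+1}] ⇒ (1 − 1/3z)y_{n+1} = (1 + 2/3z)y_n
  R(z) = (1 + 2/3z)/(1 − 1/3z).

Solve |R(x)|<1 on ℝ⁻.
x=-1.07: |R|=0.2113
R=−1: 1+2/3x = −1+1/3x ⇒ -1/3x=2 ⇒ x=2/(-1/3)=-6.0000
Confirm numerically:
  x=-4.488: |R|=0.79808 <1
  x=-4.441: |R|=0.79049 <1
  x=-3.796: |R|=0.67569 <1
  x=-6.075: |R|=1.00826 >1
  x=-6.069: |R|=1.00761 >1
Interval (-6.0000, 0).

(-6.0000,0); λ=-5 ⇒ h* = (6)/5 = 1.2000.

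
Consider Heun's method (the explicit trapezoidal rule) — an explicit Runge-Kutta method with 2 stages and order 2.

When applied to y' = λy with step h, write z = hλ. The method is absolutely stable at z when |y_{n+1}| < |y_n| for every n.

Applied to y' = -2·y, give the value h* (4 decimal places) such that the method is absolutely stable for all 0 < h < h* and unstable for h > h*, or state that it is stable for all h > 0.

(-2.0000,0); λ=-2 ⇒ h* = 1.0000.

Set f=λy, z=hλ:
  order 2, 2-stage ⇒ R(z)=1+z+z^2/2
  (e.g. R(-0.31)=0.73805, |R|=0.73805)

Solve |R(x)|<1 on ℝ⁻.
x=-0.31: |R|=0.7380
|R(-1.91)|=0.9140 |R(-1.77)|=0.7964 |R(-1.31)|=0.5481
Bisect:
  x_lo=-2.8679 |R|=2.2445  x_hi=-0.0719 |R|=0.9307
  mid=-1.46988 |R|=0.61039 →hi
  mid=-2.16887 |R|=1.18313 →lo
  mid=-1.81937 |R|=0.83569 →hi
  mid=-1.99412 |R|=0.99414 →hi
  mid=-2.08150 |R|=1.08482 →lo
  mid=-2.03781 |R|=1.03852 →lo
  mid=-2.01597 |R|=1.01609 →lo
  mid=-2.00504 |R|=1.00506 →lo
  ...
  [-2.00010,-1.99992] ⇒ x*=-2.0000
Interval (-2.0000, 0).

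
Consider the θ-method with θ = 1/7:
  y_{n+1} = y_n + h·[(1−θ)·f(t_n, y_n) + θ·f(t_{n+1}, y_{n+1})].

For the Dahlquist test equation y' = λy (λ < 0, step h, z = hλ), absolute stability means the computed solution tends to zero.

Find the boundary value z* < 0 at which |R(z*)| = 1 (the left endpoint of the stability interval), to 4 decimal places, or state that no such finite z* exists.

Test eqn y'=λy, z=hλ:
  y_{n+1} = y_n + z·[6/7·y_n + 1/7·y_{n+1}] ⇒ (1 − 1/7z)y_{n+1} = (1 + 6/7z)y_n
  R(z) = (1 + 6/7z)/(1 − 1/7z).

Find x<0 with |R(x)|<1.
x=-1.37: |R|=0.1458
R=−1: 1+6/7x = −1+1/7x ⇒ -5/7x=2 ⇒ x=2/(-5/7)=-2.8000
Confirm numerically:
  x=-2.697: |R|=0.94689 <1
  x=-2.280: |R|=0.71983 <1
  x=-2.094: |R|=0.61183 <1
  x=-1.153: |R|=0.01006 <1
  x=-3.268: |R|=1.22789 >1
  x=-3.251: |R|=1.21998 >1
  x=-2.896: |R|=1.04850 >1
Stable set (-2.8000, 0).

left endpoint -2.8000.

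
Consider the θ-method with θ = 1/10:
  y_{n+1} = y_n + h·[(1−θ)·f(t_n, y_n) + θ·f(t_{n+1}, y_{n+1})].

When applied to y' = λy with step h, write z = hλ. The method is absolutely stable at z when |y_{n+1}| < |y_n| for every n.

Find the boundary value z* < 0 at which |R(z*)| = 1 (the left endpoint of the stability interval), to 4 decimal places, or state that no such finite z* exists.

left endpoint -2.5000.

With y'=λy (z=hλ):
  y_{n+1} = y_n + z·[9/10·y_n + 1/10·y_{n+1}] ⇒ (1 − 1/10z)y_{n+1} = (1 + 9/10z)y_n
  ⇒ R(z) = (1 + 9/10z)/(1 − 1/10z).

Need |R(x)|<1, x<0.
x=-1.77: |R|=0.5038
R=−1: 1+9/10x = −1+1/10x ⇒ -4/5x=2 ⇒ x=2/(-4/5)=-2.5000
Confirm numerically:
  x=-1.909: |R|=0.60299 <1
  x=-1.550: |R|=0.34199 <1
  x=-1.459: |R|=0.27324 <1
  x=-1.399: |R|=0.22730 <1
  x=-2.962: |R|=1.28514 >1
  x=-2.710: |R|=1.13218 >1
  x=-2.532: |R|=1.02043 >1
So |R|<1 on (-2.5000, 0).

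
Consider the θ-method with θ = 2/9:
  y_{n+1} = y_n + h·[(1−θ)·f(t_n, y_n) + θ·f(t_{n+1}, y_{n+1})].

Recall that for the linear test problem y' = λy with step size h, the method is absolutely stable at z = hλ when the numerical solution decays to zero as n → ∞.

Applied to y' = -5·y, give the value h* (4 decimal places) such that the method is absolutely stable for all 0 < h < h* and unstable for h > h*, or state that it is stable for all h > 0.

Set f=λy, z=hλ:
  y_{n+1} = y_n + z·[7/9·y_n + 2/9·y_{n+1}] ⇒ (1 − 2/9z)y_{n+1} = (1 + 7/9z)y_n
  R(z) = (1 + 7/9z)/(1 − 2/9z).

Find x<0 with |R(x)|<1.
x=-1.66: |R|=0.2127
R=−1: 1+7/9x = −1+2/9x ⇒ -5/9x=2 ⇒ x=2/(-5/9)=-3.6000
Confirm numerically:
  x=-3.531: |R|=0.97852 <1
  x=-2.776: |R|=0.71688 <1
  x=-2.716: |R|=0.69374 <1
  x=-2.456: |R|=0.58884 <1
  x=-3.976: |R|=1.11090 >1
  x=-3.845: |R|=1.07340 >1
Stable set (-3.6000, 0).

(-3.6000,0); λ=-5 ⇒ h* = (18/5)/5 = 0.7200.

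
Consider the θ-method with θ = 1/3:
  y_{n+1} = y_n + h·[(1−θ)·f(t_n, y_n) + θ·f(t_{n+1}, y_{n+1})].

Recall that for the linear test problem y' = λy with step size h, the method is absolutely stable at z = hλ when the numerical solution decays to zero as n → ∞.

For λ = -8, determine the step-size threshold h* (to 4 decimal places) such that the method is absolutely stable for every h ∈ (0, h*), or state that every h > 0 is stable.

On y'=λy, z=hλ:
  y_{n+1} = y_n + z·[2/3·y_n + 1/3·y_{n+1}] ⇒ (1 − 1/3z)y_{n+1} = (1 + 2/3z)y_n
  R(z) = (1 + 2/3z)/(1 − 1/3z).

Solve |R(x)|<1 on ℝ⁻.
x=-1.58: |R|=0.0349
R=−1: 1+2/3x = −1+1/3x ⇒ -1/3x=2 ⇒ x=2/(-1/3)=-6.0000
Confirm numerically:
  x=-5.613: |R|=0.95507 <1
  x=-5.031: |R|=0.87934 <1
  x=-4.739: |R|=0.83706 <1
  x=-4.694: |R|=0.83026 <1
  x=-6.328: |R|=1.03516 >1
  x=-6.228: |R|=1.02471 >1
Interval (-6.0000, 0).

(-6.0000,0); λ=-8 ⇒ h* = (6)/8 = 0.7500.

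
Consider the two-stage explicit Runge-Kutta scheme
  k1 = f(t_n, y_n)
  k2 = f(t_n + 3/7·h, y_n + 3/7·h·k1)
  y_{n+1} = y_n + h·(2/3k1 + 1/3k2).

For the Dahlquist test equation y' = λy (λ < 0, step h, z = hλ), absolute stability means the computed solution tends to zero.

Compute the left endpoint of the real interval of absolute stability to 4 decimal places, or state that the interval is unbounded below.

left endpoint -7.0000.

With y'=λy (z=hλ):
  k1=λy_n ⇒ h·k1=z·y_n;  k2=λ(1+3/7z)y_n ⇒ h·k2=z(1+3/7z)y_n
  y_{n+1}/y_n = 1 + 2/3z + 1/3z(1+3/7z) = 1 + z + 1/7z²
  so R(z) = 1 + z + 1/7z².

Need |R(x)|<1, x<0.
x=-1.26: |R|=0.0332
R=1: x+1/7x²=0 ⇒ x=−7=-7.0000; min R=1−1/(4·1/7)=-0.7500>−1
Confirm numerically:
  x=-4.359: |R|=0.64459 <1
  x=-4.248: |R|=0.67007 <1
  x=-3.056: |R|=0.72184 <1
  x=-7.398: |R|=1.42063 >1
  x=-7.263: |R|=1.27288 >1
Interval (-7.0000, 0).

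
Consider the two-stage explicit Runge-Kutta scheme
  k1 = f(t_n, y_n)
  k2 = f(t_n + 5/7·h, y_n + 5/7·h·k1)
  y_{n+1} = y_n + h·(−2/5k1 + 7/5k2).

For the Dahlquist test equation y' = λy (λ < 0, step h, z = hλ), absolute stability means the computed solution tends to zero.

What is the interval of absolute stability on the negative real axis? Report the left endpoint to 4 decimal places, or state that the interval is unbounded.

(-1.0000, 0).

With y'=λy (z=hλ):
  k1=λy_n ⇒ h·k1=z·y_n;  k2=λ(1+5/7z)y_n ⇒ h·k2=z(1+5/7z)y_n
  y_{n+1}/y_n = 1 − 2/5z + 7/5z(1+5/7z) = 1 + z + z²
  Hence R(z) = 1 + z + z².

Solve |R(x)|<1 on ℝ⁻.
x=-0.85: |R|=0.8725
R=1: x+1x²=0 ⇒ x=−1=-1.0000; min R=1−1/(4·1)=0.7500>−1
Confirm numerically:
  x=-0.915: |R|=0.92223 <1
  x=-0.888: |R|=0.90054 <1
  x=-0.816: |R|=0.84986 <1
  x=-0.419: |R|=0.75656 <1
  x=-1.363: |R|=1.49477 >1
  x=-1.070: |R|=1.07490 >1
Stable set (-1.0000, 0).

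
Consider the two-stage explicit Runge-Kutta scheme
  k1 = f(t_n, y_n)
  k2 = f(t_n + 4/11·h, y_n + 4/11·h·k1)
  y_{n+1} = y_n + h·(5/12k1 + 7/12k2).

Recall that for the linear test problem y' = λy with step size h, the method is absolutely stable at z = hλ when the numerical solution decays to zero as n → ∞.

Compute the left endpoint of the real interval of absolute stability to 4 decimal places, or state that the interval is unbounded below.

z* = -4.7143.

On y'=λy, z=hλ:
  k1=λy_n ⇒ h·k1=z·y_n;  k2=λ(1+4/11z)y_n ⇒ h·k2=z(1+4/11z)y_n
  y_{n+1}/y_n = 1 + 5/12z + 7/12z(1+4/11z) = 1 + z + 7/33z²
  ⇒ R(z) = 1 + z + 7/33z².

Solve |R(x)|<1 on ℝ⁻.
x=-1.06: |R|=0.1783
R=1: x+7/33x²=0 ⇒ x=−33/7=-4.7143; min R=1−1/(4·7/33)=-0.1786>−1
Confirm numerically:
  x=-4.030: |R|=0.41504 <1
  x=-2.301: |R|=0.17790 <1
  x=-2.245: |R|=0.17590 <1
  x=-5.299: |R|=1.65724 >1
  x=-5.080: |R|=1.39408 >1
  x=-5.028: |R|=1.33459 >1
So |R|<1 on (-4.7143, 0).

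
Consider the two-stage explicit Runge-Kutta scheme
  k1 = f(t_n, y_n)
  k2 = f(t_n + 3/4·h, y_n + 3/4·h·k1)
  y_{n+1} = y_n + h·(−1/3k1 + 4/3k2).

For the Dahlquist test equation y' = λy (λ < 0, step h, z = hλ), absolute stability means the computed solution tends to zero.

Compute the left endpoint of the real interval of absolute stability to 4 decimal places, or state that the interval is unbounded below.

With y'=λy (z=hλ):
  k1=λy_n ⇒ h·k1=z·y_n;  k2=λ(1+3/4z)y_n ⇒ h·k2=z(1+3/4z)y_n
  y_{n+1}/y_n = 1 − 1/3z + 4/3z(1+3/4z) = 1 + z + z²
  ⇒ R(z) = 1 + z + z².

Boundary: |R(x)|=1, x<0.
x=-0.42: |R|=0.7564
R=1: x+1x²=0 ⇒ x=−1=-1.0000; min R=1−1/(4·1)=0.7500>−1
Confirm numerically:
  x=-0.923: |R|=0.92893 <1
  x=-0.893: |R|=0.90445 <1
  x=-0.729: |R|=0.80244 <1
  x=-0.421: |R|=0.75624 <1
  x=-1.562: |R|=1.87784 >1
  x=-1.544: |R|=1.83994 >1
  x=-1.108: |R|=1.11966 >1
So |R|<1 on (-1.0000, 0).

left endpoint -1.0000.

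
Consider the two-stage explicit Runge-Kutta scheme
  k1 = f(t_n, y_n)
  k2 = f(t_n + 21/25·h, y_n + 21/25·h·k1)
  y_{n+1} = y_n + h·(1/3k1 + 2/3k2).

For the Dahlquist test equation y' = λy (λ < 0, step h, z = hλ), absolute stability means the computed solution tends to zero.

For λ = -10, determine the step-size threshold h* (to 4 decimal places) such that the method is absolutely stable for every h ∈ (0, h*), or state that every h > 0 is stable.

(-1.7857,0); λ=-10 ⇒ h* = (25/14)/10 = 0.1786.

Test eqn y'=λy, z=hλ:
  k1=λy_n ⇒ h·k1=z·y_n;  k2=λ(1+21/25z)y_n ⇒ h·k2=z(1+21/25z)y_n
  y_{n+1}/y_n = 1 + 1/3z + 2/3z(1+21/25z) = 1 + z + 14/25z²
  Hence R(z) = 1 + z + 14/25z².

Find x<0 with |R(x)|<1.
x=-0.77: |R|=0.5620
R=1: x+14/25x²=0 ⇒ x=−25/14=-1.7857; min R=1−1/(4·14/25)=0.5536>−1
Confirm numerically:
  x=-1.165: |R|=0.59505 <1
  x=-1.155: |R|=0.59205 <1
  x=-1.074: |R|=0.57195 <1
  x=-1.026: |R|=0.56350 <1
  x=-2.266: |R|=1.60946 >1
  x=-2.234: |R|=1.56082 >1
  x=-2.037: |R|=1.28665 >1
So |R|<1 on (-1.7857, 0).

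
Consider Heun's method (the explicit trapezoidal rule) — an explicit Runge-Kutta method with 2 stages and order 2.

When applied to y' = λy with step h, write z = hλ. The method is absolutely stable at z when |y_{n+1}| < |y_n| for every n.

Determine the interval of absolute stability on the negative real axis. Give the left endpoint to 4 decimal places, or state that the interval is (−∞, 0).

Test eqn y'=λy, z=hλ:
  order 2, 2-stage ⇒ R(z)=1+z+z^2/2
  (e.g. R(-1.05)=0.50125, |R|=0.50125)

Find x<0 with |R(x)|<1.
x=-1.05: |R|=0.5012
|R(-1.93)|=0.9325 |R(-1.12)|=0.5072 |R(-0.54)|=0.6058
Bisect:
  x_lo=-2.7171 |R|=1.9741  x_hi=-0.3123 |R|=0.7364
  mid=-1.51470 |R|=0.63246 →hi
  mid=-2.11588 |R|=1.12259 →lo
  mid=-1.81529 |R|=0.83235 →hi
  mid=-1.96558 |R|=0.96617 →hi
  mid=-2.04073 |R|=1.04156 →lo
  mid=-2.00315 |R|=1.00316 →lo
  mid=-1.98437 |R|=0.98449 →hi
  mid=-1.99376 |R|=0.99378 →hi
  mid=-1.99846 |R|=0.99846 →hi
  ...
  [-2.00007,-1.99993] ⇒ x*=-2.0000
So |R|<1 on (-2.0000, 0).

z∈(-2.0000,0).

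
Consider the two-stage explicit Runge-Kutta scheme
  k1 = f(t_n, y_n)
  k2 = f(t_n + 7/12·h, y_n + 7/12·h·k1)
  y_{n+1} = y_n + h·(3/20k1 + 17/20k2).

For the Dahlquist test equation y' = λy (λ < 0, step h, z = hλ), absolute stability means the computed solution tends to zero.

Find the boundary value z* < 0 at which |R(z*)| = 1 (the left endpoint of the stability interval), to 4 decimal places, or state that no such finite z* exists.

left endpoint -2.0168.

Set f=λy, z=hλ:
  k1=λy_n ⇒ h·k1=z·y_n;  k2=λ(1+7/12z)y_n ⇒ h·k2=z(1+7/12z)y_n
  y_{n+1}/y_n = 1 + 3/20z + 17/20z(1+7/12z) = 1 + z + 119/240z²
  so R(z) = 1 + z + 119/240z².

Find x<0 with |R(x)|<1.
x=-0.94: |R|=0.4981
R=1: x+119/240x²=0 ⇒ x=−240/119=-2.0168; min R=1−1/(4·119/240)=0.4958>−1
Confirm numerically:
  x=-1.585: |R|=0.66064 <1
  x=-1.542: |R|=0.63697 <1
  x=-1.027: |R|=0.49597 <1
  x=-0.818: |R|=0.51377 <1
  x=-2.610: |R|=1.76767 >1
  x=-2.274: |R|=1.28999 >1
  x=-2.153: |R|=1.14539 >1
Interval (-2.0168, 0).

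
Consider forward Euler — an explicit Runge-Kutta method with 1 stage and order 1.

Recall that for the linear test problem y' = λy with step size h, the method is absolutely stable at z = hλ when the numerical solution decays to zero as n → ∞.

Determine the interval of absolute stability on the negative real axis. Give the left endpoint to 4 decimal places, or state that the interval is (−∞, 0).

(-2.0000, 0).

Set f=λy, z=hλ:
  order 1, 1-stage ⇒ R(z)=1+z
  (e.g. R(-1.74)=-0.74000, |R|=0.74000)

Boundary: |R(x)|=1, x<0.
x=-1.74: |R|=0.7400
|R(-2.03)|=1.0300 |R(-1.6)|=0.6000 |R(-1.33)|=0.3300
Bisect:
  x_lo=-2.6500 |R|=1.6500  x_hi=-0.3019 |R|=0.6981
  mid=-1.47598 |R|=0.47598 →hi
  mid=-2.06301 |R|=1.06301 →lo
  mid=-1.76949 |R|=0.76949 →hi
  mid=-1.91625 |R|=0.91625 →hi
  mid=-1.98963 |R|=0.98963 →hi
  mid=-2.02632 |R|=1.02632 →lo
  mid=-2.00798 |R|=1.00798 →lo
  mid=-1.99880 |R|=0.99880 →hi
  mid=-2.00339 |R|=1.00339 →lo
  ...
  [-2.00009,-1.99995] ⇒ x*=-2.0000
Interval (-2.0000, 0).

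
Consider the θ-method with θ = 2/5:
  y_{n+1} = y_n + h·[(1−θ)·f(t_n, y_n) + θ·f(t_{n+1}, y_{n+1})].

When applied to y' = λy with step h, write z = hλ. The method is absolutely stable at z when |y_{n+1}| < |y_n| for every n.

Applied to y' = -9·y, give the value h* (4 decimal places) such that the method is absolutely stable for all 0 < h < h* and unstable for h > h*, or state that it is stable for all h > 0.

On y'=λy, z=hλ:
  y_{n+1} = y_n + z·[3/5·y_n + 2/5·y_{n+1}] ⇒ (1 − 2/5z)y_{n+1} = (1 + 3/5z)y_n
  R(z) = (1 + 3/5z)/(1 − 2/5z).

Boundary: |R(x)|=1, x<0.
x=-0.43: |R|=0.6331
R=−1: 1+3/5x = −1+2/5x ⇒ -1/5x=2 ⇒ x=2/(-1/5)=-10.0000
Confirm numerically:
  x=-9.407: |R|=0.97510 <1
  x=-9.292: |R|=0.96998 <1
  x=-5.261: |R|=0.69469 <1
  x=-10.301: |R|=1.01176 >1
  x=-10.169: |R|=1.00667 >1
Stable set (-10.0000, 0).

(-10.0000,0); λ=-9 ⇒ h* = (10)/9 = 1.1111.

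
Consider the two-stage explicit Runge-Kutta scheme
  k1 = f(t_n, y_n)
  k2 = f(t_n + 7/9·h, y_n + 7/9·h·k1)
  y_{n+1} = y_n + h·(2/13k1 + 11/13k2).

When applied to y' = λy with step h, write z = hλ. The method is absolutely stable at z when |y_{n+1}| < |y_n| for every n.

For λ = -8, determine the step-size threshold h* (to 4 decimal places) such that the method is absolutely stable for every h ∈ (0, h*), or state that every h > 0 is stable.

Test eqn y'=λy, z=hλ:
  k1=λy_n ⇒ h·k1=z·y_n;  k2=λ(1+7/9z)y_n ⇒ h·k2=z(1+7/9z)y_n
  y_{n+1}/y_n = 1 + 2/13z + 11/13z(1+7/9z) = 1 + z + 77/117z²
  so R(z) = 1 + z + 77/117z².

Solve |R(x)|<1 on ℝ⁻.
x=-1.51: |R|=0.9906
R=1: x+77/117x²=0 ⇒ x=−117/77=-1.5195; min R=1−1/(4·77/117)=0.6201>−1
Confirm numerically:
  x=-1.010: |R|=0.66135 <1
  x=-0.946: |R|=0.64296 <1
  x=-0.746: |R|=0.62025 <1
  x=-1.956: |R|=1.56192 >1
  x=-1.553: |R|=1.03426 >1
So |R|<1 on (-1.5195, 0).

(-1.5195,0); λ=-8 ⇒ h* = (117/77)/8 = 0.1899.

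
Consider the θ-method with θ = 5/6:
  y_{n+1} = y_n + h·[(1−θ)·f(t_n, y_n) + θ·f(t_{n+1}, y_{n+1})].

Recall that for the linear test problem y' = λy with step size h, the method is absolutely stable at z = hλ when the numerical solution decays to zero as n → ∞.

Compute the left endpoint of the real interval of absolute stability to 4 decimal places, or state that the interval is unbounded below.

interval (−∞, 0).

Test eqn y'=λy, z=hλ:
  y_{n+1} = y_n + z·[1/6·y_n + 5/6·y_{n+1}] ⇒ (1 − 5/6z)y_{n+1} = (1 + 1/6z)y_n
  R(z) = (1 + 1/6z)/(1 − 5/6z).

Need |R(x)|<1, x<0.
x=-1.42: |R|=0.3496
x=-2: |R|=0.2500
x=-10: |R|=0.0714
x=-100: |R|=0.1858
θ=5/6≥1/2 ⇒ |1+1/6x|<|1−5/6x| ∀x<0 ⇒ stable on all of ℝ⁻.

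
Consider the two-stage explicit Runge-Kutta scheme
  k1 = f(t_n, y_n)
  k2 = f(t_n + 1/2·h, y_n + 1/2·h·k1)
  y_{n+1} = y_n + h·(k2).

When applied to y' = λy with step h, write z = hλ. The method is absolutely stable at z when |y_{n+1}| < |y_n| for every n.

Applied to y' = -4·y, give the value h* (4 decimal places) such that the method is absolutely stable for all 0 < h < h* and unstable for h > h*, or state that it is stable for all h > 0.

Test eqn y'=λy, z=hλ:
  k1=λy_n ⇒ h·k1=z·y_n;  k2=λ(1+1/2z)y_n ⇒ h·k2=z(1+1/2z)y_n
  y_{n+1}/y_n = 1 + z(1+1/2z) = 1 + z + 1/2z²
  Hence R(z) = 1 + z + 1/2z².

Need |R(x)|<1, x<0.
x=-1.44: |R|=0.5968
R=1: x+1/2x²=0 ⇒ x=−2=-2.0000; min R=1−1/(4·1/2)=0.5000>−1
Confirm numerically:
  x=-1.873: |R|=0.88106 <1
  x=-1.023: |R|=0.50026 <1
  x=-0.953: |R|=0.50110 <1
  x=-2.461: |R|=1.56726 >1
  x=-2.344: |R|=1.40317 >1
  x=-2.185: |R|=1.20211 >1
Interval (-2.0000, 0).

(-2.0000,0); λ=-4 ⇒ h* = (2)/4 = 0.5000.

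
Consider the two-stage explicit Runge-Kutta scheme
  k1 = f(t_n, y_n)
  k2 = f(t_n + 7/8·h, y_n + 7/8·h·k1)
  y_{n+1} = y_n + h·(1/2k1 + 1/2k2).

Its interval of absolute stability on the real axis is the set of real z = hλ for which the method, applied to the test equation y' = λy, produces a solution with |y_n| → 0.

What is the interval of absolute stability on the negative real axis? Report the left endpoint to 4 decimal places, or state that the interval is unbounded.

With y'=λy (z=hλ):
  k1=λy_n ⇒ h·k1=z·y_n;  k2=λ(1+7/8z)y_n ⇒ h·k2=z(1+7/8z)y_n
  y_{n+1}/y_n = 1 + 1/2z + 1/2z(1+7/8z) = 1 + z + 7/16z²
  ⇒ R(z) = 1 + z + 7/16z².

Boundary: |R(x)|=1, x<0.
x=-0.98: |R|=0.4402
R=1: x+7/16x²=0 ⇒ x=−16/7=-2.2857; min R=1−1/(4·7/16)=0.4286>−1
Confirm numerically:
  x=-1.620: |R|=0.52817 <1
  x=-1.415: |R|=0.46097 <1
  x=-1.272: |R|=0.43587 <1
  x=-2.441: |R|=1.16584 >1
  x=-2.337: |R|=1.05244 >1
So |R|<1 on (-2.2857, 0).

z∈(-2.2857,0).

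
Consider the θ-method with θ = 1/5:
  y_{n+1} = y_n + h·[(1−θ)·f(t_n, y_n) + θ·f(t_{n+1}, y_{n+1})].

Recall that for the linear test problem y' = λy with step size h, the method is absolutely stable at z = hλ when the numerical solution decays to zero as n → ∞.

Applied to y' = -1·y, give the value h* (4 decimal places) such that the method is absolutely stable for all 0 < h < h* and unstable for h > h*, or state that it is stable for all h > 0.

With y'=λy (z=hλ):
  y_{n+1} = y_n + z·[4/5·y_n + 1/5·y_{n+1}] ⇒ (1 − 1/5z)y_{n+1} = (1 + 4/5z)y_n
  ⇒ R(z) = (1 + 4/5z)/(1 − 1/5z).

Find x<0 with |R(x)|<1.
x=-1.01: |R|=0.1597
R=−1: 1+4/5x = −1+1/5x ⇒ -3/5x=2 ⇒ x=2/(-3/5)=-3.3333
Confirm numerically:
  x=-3.059: |R|=0.89788 <1
  x=-2.918: |R|=0.84264 <1
  x=-2.624: |R|=0.72088 <1
  x=-2.087: |R|=0.47241 <1
  x=-3.874: |R|=1.18278 >1
  x=-3.871: |R|=1.18183 >1
  x=-3.698: |R|=1.12578 >1
Stable set (-3.3333, 0).

(-3.3333,0); λ=-1 ⇒ h* = (10/3)/1 = 3.3333.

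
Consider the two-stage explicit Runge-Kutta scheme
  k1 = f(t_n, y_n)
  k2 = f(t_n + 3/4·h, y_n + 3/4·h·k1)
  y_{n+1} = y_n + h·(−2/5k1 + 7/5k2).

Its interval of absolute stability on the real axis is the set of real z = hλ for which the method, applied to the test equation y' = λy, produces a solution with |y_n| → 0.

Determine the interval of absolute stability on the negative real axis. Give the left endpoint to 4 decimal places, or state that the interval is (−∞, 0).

z∈(-0.9524,0).

On y'=λy, z=hλ:
  k1=λy_n ⇒ h·k1=z·y_n;  k2=λ(1+3/4z)y_n ⇒ h·k2=z(1+3/4z)y_n
  y_{n+1}/y_n = 1 − 2/5z + 7/5z(1+3/4z) = 1 + z + 21/20z²
  R(z) = 1 + z + 21/20z².

Need |R(x)|<1, x<0.
x=-0.71: |R|=0.8193
R=1: x+21/20x²=0 ⇒ x=−20/21=-0.9524; min R=1−1/(4·21/20)=0.7619>−1
Confirm numerically:
  x=-0.704: |R|=0.81640 <1
  x=-0.582: |R|=0.77366 <1
  x=-0.545: |R|=0.76688 <1
  x=-0.527: |R|=0.76462 <1
  x=-1.356: |R|=1.57467 >1
  x=-1.168: |R|=1.26444 >1
  x=-1.083: |R|=1.14853 >1
Interval (-0.9524, 0).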